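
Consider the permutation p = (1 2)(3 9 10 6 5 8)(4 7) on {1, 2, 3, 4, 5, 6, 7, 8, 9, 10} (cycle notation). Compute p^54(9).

9

9 lies in the 6-cycle (3 9 10 6 5 8).
Powers repeat with period 6 on this cycle, and 54 mod 6 = 0, so p^54(9) = p^0(9).
So p^54(9) = 9.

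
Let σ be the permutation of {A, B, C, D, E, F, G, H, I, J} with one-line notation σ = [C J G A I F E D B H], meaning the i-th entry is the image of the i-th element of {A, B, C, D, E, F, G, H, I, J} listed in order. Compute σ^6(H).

I

Tracing H → D → … returns to H after 9 steps, so H lies in a 9-cycle (A C G E I B J H D).
Stepping 6 places around the cycle: H → D → A → C → G → E → I.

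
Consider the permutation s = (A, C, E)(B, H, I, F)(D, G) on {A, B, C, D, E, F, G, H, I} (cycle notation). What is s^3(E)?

E

E lies in the 3-cycle (A, C, E).
On a 3-cycle, s^3 is the identity, so s^3 = s^0 there (3 ≡ 0 mod 3).
So s^3(E) = E.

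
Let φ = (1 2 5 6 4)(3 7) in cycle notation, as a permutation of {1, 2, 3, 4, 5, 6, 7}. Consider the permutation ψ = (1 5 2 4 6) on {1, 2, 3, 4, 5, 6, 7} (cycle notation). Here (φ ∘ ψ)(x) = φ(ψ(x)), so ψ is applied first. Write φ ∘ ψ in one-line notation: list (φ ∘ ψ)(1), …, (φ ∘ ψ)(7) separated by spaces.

(φ ∘ ψ)(x) = φ(ψ(x)). Computing each image: φ(ψ(1)) = φ(5) = 6, φ(ψ(2)) = φ(4) = 1, φ(ψ(3)) = φ(3) = 7, φ(ψ(4)) = φ(6) = 4, φ(ψ(5)) = φ(2) = 5, φ(ψ(6)) = φ(1) = 2, φ(ψ(7)) = φ(7) = 3.
Hence φ ∘ ψ = [6 1 7 4 5 2 3].

6 1 7 4 5 2 3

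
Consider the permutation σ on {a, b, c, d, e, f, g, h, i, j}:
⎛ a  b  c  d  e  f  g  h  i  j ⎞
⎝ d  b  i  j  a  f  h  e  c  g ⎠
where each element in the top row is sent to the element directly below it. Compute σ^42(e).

e

Tracing e → a → … returns to e after 6 steps, so e lies in a 6-cycle (a, d, j, g, h, e).
Powers repeat with period 6 on this cycle, and 42 mod 6 = 0, so σ^42(e) = σ^0(e).
So σ^42(e) = e.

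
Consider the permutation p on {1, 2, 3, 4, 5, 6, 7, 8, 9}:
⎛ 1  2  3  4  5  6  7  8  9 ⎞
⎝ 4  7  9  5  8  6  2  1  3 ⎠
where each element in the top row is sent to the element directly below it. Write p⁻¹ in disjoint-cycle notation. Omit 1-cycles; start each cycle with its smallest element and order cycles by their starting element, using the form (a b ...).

(1 8 5 4)(2 7)(3 9)

First write p in disjoint cycles: (1 4 5 8)(2 7)(3 9).
The inverse reverses every cycle; in canonical form, p⁻¹ = (1 8 5 4)(2 7)(3 9).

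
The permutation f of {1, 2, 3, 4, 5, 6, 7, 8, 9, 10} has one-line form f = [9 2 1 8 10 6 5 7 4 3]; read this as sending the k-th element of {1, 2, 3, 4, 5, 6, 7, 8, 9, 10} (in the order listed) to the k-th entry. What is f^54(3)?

5

Tracing 3 → 1 → … returns to 3 after 8 steps, so 3 lies in an 8-cycle (1 9 4 8 7 5 10 3).
On an 8-cycle, f^8 is the identity, so f^54 = f^6 there (54 ≡ 6 mod 8).
Stepping 6 places around the cycle: 3 → 1 → 9 → 4 → 8 → 7 → 5.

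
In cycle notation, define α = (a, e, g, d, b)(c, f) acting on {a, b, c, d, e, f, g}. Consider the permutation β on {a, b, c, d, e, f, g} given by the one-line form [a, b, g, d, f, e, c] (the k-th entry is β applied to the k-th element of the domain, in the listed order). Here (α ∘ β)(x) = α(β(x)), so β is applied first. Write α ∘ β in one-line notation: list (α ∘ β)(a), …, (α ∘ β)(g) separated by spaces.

Chase each element through β then α: a → a → e; b → b → a; c → g → d; d → d → b; e → f → c; f → e → g; g → c → f.
Collecting the images, α ∘ β = [e a d b c g f].

e a d b c g f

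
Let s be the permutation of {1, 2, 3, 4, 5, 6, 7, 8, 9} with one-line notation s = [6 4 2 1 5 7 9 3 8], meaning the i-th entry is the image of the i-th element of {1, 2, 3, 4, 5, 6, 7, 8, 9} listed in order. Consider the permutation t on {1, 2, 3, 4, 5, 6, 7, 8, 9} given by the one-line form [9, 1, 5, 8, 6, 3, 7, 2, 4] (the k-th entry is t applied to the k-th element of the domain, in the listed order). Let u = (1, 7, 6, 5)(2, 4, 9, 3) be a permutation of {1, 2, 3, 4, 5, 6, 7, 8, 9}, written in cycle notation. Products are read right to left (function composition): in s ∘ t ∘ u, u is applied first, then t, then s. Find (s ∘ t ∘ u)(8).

Chase 8: u(8) = 8; t(8) = 2; s(2) = 4. Hence (s ∘ t ∘ u)(8) = 4.

4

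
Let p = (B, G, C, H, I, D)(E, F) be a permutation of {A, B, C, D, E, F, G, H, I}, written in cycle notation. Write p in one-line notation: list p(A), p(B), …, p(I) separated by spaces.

A G H B F E C I D

Image by image: A→A, B→G, C→H, D→B, E→F, F→E, G→C, H→I, I→D.
Listing these in domain order gives A G H B F E C I D.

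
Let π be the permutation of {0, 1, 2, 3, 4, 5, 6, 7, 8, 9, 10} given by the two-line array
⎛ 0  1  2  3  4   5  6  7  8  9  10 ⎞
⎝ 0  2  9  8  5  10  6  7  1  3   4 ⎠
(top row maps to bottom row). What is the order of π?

The disjoint-cycle form of π has cycle lengths 5, 3, 1, 1, 1.
The order of π is the least common multiple of its cycle lengths: lcm(5, 3) = 15.

15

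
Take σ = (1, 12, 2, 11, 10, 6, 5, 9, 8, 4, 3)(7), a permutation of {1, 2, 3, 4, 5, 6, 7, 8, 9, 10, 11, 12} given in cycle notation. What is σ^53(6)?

6 lies in the 11-cycle (1, 12, 2, 11, 10, 6, 5, 9, 8, 4, 3).
On an 11-cycle, σ^11 is the identity, so σ^53 = σ^9 there (53 ≡ 9 mod 11).
Advancing 9 steps from 6: 6 → 5 → 9 → 8 → 4 → 3 → 1 → 12 → 2 → 11.

11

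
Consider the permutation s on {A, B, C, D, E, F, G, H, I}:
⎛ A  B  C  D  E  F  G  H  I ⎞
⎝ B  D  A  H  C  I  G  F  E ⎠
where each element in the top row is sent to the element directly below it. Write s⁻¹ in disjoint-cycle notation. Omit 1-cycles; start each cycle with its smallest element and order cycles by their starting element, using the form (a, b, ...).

(A, C, E, I, F, H, D, B)

The cycle decomposition of s is (A, B, D, H, F, I, E, C).
Reversing each cycle (and rotating so the smallest element leads) gives s⁻¹ = (A, C, E, I, F, H, D, B).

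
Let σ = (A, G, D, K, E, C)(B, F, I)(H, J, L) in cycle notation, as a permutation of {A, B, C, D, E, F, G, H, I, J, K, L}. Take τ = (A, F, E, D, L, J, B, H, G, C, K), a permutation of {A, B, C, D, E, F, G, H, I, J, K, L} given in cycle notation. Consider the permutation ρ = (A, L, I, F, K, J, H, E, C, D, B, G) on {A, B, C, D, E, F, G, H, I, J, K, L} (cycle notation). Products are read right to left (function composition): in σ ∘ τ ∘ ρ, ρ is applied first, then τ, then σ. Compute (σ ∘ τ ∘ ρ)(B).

A

Apply the permutations in order: ρ(B) = G, then τ(G) = C, then σ(C) = A. So (σ ∘ τ ∘ ρ)(B) = A.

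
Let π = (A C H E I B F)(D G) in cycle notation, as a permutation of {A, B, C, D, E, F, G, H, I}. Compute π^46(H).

F

H lies in the 7-cycle (A C H E I B F).
Powers repeat with period 7 on this cycle, and 46 mod 7 = 4, so π^46(H) = π^4(H).
Stepping 4 places around the cycle: H → E → I → B → F.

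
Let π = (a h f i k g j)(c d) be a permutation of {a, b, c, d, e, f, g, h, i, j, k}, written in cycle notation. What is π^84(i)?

i lies in the 7-cycle (a h f i k g j).
On a 7-cycle, π^7 is the identity, so π^84 = π^0 there (84 ≡ 0 mod 7).
So π^84(i) = i.

i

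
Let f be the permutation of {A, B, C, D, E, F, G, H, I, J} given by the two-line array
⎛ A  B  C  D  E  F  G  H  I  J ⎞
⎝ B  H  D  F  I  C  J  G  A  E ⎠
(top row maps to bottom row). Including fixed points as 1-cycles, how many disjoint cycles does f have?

2

The cycle decomposition is (A B H G J E I)(C D F), which has 2 cycles (counting 1-cycles).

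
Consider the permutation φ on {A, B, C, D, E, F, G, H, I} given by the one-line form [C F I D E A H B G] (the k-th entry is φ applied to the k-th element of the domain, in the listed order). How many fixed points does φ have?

2

The fixed points (elements with φ(x) = x) are {D, E}, so there are 2.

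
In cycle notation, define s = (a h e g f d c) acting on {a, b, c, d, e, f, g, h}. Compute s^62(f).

f lies in the 7-cycle (a h e g f d c).
On a 7-cycle, s^7 is the identity, so s^62 = s^6 there (62 ≡ 6 mod 7).
Advancing 6 steps from f: f → d → c → a → h → e → g.

g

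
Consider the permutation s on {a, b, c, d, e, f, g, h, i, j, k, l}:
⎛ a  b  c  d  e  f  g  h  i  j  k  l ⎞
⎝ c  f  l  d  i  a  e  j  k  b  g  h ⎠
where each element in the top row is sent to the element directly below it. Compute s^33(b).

Tracing b → f → … returns to b after 7 steps, so b lies in a 7-cycle (a c l h j b f).
Powers repeat with period 7 on this cycle, and 33 mod 7 = 5, so s^33(b) = s^5(b).
Stepping 5 places around the cycle: b → f → a → c → l → h.

h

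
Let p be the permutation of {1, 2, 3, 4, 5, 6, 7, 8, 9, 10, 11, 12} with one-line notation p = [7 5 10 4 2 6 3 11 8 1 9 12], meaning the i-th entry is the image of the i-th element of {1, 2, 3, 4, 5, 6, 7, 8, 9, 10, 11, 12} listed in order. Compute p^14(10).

7

Tracing 10 → 1 → … returns to 10 after 4 steps, so 10 lies in a 4-cycle (1, 7, 3, 10).
Powers repeat with period 4 on this cycle, and 14 mod 4 = 2, so p^14(10) = p^2(10).
Stepping 2 places around the cycle: 10 → 1 → 7.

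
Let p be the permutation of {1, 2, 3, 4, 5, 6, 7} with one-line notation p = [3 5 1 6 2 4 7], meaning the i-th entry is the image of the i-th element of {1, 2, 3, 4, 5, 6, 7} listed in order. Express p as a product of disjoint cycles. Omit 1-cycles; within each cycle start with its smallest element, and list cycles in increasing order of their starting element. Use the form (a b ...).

(1 3)(2 5)(4 6)

Iterating p from 1 gives 1 → 3 → 1; that is the 2-cycle (1 3).
Continuing from each remaining unvisited element yields (1 3)(2 5)(4 6).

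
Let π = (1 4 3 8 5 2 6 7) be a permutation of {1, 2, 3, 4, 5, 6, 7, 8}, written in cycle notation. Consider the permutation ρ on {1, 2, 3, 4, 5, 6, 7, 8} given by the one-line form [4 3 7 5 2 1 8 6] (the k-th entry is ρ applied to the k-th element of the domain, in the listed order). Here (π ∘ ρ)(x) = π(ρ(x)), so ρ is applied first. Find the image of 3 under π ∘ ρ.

First apply ρ: ρ(3) = 7, then π(7) = 1. Thus (π ∘ ρ)(3) = 1.

1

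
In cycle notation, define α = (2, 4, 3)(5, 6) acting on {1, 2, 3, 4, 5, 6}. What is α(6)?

5

Within (5, 6), 6 ↦ 5.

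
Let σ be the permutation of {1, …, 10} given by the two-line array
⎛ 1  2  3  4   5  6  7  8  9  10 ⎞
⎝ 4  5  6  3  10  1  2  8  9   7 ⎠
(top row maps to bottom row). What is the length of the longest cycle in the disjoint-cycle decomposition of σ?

Decomposing into disjoint cycles gives (1 4 3 6)(2 5 10 7); the longest has length 4.

4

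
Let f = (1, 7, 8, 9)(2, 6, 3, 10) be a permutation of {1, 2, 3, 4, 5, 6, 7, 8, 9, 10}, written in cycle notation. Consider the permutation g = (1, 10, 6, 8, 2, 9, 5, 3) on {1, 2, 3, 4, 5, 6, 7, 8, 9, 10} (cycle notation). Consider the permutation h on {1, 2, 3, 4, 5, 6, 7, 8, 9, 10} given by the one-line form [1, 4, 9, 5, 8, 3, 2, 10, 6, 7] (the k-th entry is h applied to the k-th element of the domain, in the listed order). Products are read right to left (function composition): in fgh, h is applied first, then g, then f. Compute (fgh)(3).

Apply the permutations in order: h(3) = 9, then g(9) = 5, then f(5) = 5. So (fgh)(3) = 5.

5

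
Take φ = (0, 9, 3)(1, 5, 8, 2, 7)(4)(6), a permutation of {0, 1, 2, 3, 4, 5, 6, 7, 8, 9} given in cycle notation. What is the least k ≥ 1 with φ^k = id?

15

The disjoint cycles have lengths 5, 3, 1, 1.
The order is lcm(5, 3) = 15.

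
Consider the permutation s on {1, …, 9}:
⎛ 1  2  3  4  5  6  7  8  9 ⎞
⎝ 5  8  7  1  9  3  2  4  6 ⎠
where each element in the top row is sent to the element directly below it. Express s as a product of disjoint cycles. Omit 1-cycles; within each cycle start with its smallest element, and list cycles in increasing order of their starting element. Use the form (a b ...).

(1 5 9 6 3 7 2 8 4)

From 1: 1 → 5 → 9 → 6 → 3 → 7 → 2 → 8 → 4 → 1, closing the cycle (1 5 9 6 3 7 2 8 4).
Repeating from the next unused element and collecting all non-trivial cycles gives (1 5 9 6 3 7 2 8 4).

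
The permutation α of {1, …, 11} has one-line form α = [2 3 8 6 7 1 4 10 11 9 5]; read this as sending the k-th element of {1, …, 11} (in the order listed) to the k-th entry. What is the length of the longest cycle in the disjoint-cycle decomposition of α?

11

Decomposing into disjoint cycles gives (1 2 3 8 10 9 11 5 7 4 6); the longest has length 11.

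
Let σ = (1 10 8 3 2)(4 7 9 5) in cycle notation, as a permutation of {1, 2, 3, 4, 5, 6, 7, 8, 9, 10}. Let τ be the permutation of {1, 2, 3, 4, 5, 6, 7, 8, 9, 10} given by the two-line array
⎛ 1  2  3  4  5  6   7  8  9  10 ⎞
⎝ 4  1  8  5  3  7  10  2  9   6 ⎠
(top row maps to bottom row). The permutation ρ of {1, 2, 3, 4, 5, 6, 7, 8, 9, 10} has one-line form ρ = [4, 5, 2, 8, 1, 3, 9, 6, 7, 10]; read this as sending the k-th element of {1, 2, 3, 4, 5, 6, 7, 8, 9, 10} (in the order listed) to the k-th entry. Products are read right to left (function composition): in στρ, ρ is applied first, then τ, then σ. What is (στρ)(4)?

1

Apply the permutations in order: ρ(4) = 8, then τ(8) = 2, then σ(2) = 1. So (στρ)(4) = 1.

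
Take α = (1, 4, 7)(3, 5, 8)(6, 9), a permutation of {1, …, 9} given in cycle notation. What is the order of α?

The cycle type of α is (3, 3, 2, 1).
The order is lcm(3, 3, 2) = 6.

6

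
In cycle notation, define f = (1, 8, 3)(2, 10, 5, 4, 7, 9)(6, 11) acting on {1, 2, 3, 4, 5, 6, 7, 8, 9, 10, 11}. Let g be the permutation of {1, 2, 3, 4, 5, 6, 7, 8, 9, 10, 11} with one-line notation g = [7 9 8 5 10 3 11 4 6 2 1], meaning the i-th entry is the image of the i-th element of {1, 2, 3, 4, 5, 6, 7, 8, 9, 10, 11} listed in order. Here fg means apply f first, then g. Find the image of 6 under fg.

(fg)(6) = g(f(6)). f(6) = 11, then g(11) = 1. So (fg)(6) = 1.

1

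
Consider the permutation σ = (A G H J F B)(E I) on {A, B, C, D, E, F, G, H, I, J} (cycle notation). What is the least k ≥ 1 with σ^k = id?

6

The disjoint cycles have lengths 6, 2, 1, 1.
Since disjoint cycles commute, ord(σ) = lcm(6, 2) = 6.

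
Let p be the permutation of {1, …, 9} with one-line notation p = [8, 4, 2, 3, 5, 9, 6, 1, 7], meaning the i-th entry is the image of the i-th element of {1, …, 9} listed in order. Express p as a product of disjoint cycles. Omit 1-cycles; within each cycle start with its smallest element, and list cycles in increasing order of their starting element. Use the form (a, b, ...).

(1, 8)(2, 4, 3)(6, 9, 7)

Iterating p from 1 gives 1 → 8 → 1; that is the 2-cycle (1, 8).
Repeating from the next unused element and collecting all non-trivial cycles gives (1, 8)(2, 4, 3)(6, 9, 7).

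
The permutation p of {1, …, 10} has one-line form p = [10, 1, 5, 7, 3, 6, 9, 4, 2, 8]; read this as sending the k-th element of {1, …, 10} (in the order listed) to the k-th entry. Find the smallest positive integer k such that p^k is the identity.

14

Writing p as disjoint cycles, the cycle lengths are 7, 2, 1.
Since disjoint cycles commute, ord(p) = lcm(7, 2) = 14.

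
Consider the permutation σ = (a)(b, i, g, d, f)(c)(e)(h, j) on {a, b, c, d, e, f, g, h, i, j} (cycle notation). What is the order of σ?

10

The cycle type of σ is (5, 2, 1, 1, 1).
Since disjoint cycles commute, ord(σ) = lcm(5, 2) = 10.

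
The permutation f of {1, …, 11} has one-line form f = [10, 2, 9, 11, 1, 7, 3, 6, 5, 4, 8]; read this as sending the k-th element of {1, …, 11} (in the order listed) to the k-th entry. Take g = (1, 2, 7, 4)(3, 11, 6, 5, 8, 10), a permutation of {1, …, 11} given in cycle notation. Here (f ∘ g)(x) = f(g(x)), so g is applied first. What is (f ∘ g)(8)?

First apply g: g(8) = 10, then f(10) = 4. Thus (f ∘ g)(8) = 4.

4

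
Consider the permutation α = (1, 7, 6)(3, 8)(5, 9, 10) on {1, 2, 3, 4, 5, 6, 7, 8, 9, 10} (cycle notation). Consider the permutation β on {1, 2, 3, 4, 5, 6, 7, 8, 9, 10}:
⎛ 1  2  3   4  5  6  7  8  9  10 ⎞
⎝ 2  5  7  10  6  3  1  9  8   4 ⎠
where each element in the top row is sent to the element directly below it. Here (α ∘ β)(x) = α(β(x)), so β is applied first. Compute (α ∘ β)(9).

First apply β: β(9) = 8, then α(8) = 3. Thus (α ∘ β)(9) = 3.

3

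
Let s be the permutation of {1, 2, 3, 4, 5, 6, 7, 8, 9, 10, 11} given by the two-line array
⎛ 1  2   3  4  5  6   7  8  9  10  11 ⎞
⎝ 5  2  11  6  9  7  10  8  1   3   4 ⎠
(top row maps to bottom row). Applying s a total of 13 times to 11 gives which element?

4

Tracing 11 → 4 → … returns to 11 after 6 steps, so 11 lies in a 6-cycle (3, 11, 4, 6, 7, 10).
Since the cycle has length 6, s^13 acts on it the same as s^1 (13 mod 6 = 1).
Advancing 1 step from 11: 11 → 4.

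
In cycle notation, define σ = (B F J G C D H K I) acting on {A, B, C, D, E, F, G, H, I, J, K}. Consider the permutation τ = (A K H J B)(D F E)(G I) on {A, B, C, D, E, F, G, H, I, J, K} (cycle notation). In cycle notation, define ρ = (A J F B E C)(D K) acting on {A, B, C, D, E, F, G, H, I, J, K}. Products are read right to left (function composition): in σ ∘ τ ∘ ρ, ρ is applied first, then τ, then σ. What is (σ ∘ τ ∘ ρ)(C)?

I

Apply the permutations in order: ρ(C) = A, then τ(A) = K, then σ(K) = I. So (σ ∘ τ ∘ ρ)(C) = I.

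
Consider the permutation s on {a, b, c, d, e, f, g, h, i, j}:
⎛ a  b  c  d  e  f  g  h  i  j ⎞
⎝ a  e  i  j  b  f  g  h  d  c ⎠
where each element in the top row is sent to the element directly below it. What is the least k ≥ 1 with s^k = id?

Writing s as disjoint cycles, the cycle lengths are 4, 2, 1, 1, 1, 1.
The order of s is the least common multiple of its cycle lengths: lcm(4, 2) = 4.

4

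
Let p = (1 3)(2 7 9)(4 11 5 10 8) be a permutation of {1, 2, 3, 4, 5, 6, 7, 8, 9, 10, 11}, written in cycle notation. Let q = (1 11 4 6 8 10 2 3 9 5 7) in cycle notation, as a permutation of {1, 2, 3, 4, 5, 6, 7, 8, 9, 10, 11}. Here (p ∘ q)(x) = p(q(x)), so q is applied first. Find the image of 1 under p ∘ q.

5

(p ∘ q)(1) = p(q(1)). q(1) = 11, then p(11) = 5. So (p ∘ q)(1) = 5.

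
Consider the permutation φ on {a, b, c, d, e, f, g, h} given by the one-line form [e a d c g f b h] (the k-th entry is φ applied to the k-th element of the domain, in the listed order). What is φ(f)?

f is element number 6 of the domain, and entry number 6 of the one-line form is f, so φ(f) = f.

f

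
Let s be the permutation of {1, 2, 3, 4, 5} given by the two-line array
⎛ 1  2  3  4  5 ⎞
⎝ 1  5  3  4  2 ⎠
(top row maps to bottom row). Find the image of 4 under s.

4

The entry below 4 in the array is 4, so s(4) = 4.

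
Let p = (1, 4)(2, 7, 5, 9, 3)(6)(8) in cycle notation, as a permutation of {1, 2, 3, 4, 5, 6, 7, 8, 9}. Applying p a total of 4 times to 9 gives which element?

5

9 lies in the 5-cycle (2, 7, 5, 9, 3).
Stepping 4 places around the cycle: 9 → 3 → 2 → 7 → 5.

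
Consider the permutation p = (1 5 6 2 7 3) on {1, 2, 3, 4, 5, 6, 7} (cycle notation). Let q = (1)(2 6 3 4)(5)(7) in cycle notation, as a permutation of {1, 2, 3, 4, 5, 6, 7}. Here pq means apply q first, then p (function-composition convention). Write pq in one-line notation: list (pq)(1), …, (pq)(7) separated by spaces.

5 2 4 7 6 1 3

For each element, apply q then p: 1 → 1 → 5; 2 → 6 → 2; 3 → 4 → 4; 4 → 2 → 7; 5 → 5 → 6; 6 → 3 → 1; 7 → 7 → 3.
So pq in one-line form is 5 2 4 7 6 1 3.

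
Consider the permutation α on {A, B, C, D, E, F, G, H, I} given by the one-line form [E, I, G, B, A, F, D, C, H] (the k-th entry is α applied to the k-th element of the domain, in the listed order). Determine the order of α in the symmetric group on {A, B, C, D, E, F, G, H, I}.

6

Decomposing into disjoint cycles gives cycle lengths 6, 2, 1.
Since disjoint cycles commute, ord(α) = lcm(6, 2) = 6.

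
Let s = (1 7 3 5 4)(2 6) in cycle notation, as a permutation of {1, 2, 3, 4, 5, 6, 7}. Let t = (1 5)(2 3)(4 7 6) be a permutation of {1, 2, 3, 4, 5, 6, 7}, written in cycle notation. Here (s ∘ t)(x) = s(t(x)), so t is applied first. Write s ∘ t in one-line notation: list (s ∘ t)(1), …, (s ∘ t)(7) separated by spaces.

Chase each element through t then s: 1 → 5 → 4; 2 → 3 → 5; 3 → 2 → 6; 4 → 7 → 3; 5 → 1 → 7; 6 → 4 → 1; 7 → 6 → 2.
So s ∘ t in one-line form is 4 5 6 3 7 1 2.

4 5 6 3 7 1 2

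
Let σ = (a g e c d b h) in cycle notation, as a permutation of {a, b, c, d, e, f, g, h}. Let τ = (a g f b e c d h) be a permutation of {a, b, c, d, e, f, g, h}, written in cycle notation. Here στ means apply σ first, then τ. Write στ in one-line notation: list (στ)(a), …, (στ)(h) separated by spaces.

f a h e d b c g

(στ)(x) = τ(σ(x)). Computing each image: τ(σ(a)) = τ(g) = f, τ(σ(b)) = τ(h) = a, τ(σ(c)) = τ(d) = h, τ(σ(d)) = τ(b) = e, τ(σ(e)) = τ(c) = d, τ(σ(f)) = τ(f) = b, τ(σ(g)) = τ(e) = c, τ(σ(h)) = τ(a) = g.
Hence στ = [f a h e d b c g].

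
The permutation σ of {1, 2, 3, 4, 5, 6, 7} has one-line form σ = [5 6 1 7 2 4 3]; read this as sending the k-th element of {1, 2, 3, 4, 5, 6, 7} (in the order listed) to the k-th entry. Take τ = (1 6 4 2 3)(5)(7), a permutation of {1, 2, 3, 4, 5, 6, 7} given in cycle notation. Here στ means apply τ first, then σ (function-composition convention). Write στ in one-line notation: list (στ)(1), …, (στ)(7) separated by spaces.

(στ)(x) = σ(τ(x)). Computing each image: σ(τ(1)) = σ(6) = 4, σ(τ(2)) = σ(3) = 1, σ(τ(3)) = σ(1) = 5, σ(τ(4)) = σ(2) = 6, σ(τ(5)) = σ(5) = 2, σ(τ(6)) = σ(4) = 7, σ(τ(7)) = σ(7) = 3.
Hence στ = [4 1 5 6 2 7 3].

4 1 5 6 2 7 3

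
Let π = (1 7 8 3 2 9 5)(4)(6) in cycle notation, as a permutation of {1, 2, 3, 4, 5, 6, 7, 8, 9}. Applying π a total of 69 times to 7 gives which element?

1

7 lies in the 7-cycle (1 7 8 3 2 9 5).
Powers repeat with period 7 on this cycle, and 69 mod 7 = 6, so π^69(7) = π^6(7).
Stepping 6 places around the cycle: 7 → 8 → 3 → 2 → 9 → 5 → 1.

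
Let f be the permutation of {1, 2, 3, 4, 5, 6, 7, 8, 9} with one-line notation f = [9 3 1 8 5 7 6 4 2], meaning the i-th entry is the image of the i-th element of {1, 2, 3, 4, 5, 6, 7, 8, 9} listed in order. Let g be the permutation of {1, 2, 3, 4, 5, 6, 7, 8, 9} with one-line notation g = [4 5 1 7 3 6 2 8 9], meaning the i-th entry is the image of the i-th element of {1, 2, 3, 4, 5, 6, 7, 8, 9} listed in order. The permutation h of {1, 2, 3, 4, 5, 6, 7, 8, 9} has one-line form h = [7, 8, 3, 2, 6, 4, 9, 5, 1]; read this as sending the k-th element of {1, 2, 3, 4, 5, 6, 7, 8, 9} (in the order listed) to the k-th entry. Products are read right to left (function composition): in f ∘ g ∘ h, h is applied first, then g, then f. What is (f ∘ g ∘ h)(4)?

Chase 4: h(4) = 2; g(2) = 5; f(5) = 5. Hence (f ∘ g ∘ h)(4) = 5.

5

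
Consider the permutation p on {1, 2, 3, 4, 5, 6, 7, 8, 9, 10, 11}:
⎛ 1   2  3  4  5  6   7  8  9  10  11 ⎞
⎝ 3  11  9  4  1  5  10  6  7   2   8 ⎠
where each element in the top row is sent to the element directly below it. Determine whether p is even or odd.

odd

In disjoint-cycle form the cycle lengths are 10, 1.
A cycle is odd iff its length is even; p has 1 even-length cycle, so sgn(p) = (−1)^1 and p is odd.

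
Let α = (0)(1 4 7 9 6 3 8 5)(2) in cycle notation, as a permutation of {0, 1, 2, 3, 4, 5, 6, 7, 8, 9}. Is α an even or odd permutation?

The cycle lengths are 8, 1, 1.
A cycle is odd iff its length is even; α has 1 even-length cycle, so sgn(α) = (−1)^1 and α is odd.

odd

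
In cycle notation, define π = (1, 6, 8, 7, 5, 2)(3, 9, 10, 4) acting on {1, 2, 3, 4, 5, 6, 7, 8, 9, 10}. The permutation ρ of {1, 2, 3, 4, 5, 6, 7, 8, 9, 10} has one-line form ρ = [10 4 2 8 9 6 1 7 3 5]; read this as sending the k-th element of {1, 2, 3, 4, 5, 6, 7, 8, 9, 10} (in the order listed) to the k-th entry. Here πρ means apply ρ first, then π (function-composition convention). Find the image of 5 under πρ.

ρ(5) = 9, then π(9) = 10; composing gives (πρ)(5) = 10.

10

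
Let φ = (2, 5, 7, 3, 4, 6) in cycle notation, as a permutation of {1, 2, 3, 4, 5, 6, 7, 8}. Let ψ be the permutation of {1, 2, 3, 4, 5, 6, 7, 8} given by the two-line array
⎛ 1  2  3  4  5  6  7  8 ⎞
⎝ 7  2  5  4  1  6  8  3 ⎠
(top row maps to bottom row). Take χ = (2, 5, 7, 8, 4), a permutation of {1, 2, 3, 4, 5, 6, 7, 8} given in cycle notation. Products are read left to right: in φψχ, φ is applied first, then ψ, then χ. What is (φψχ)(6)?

5

Chase 6: φ(6) = 2; ψ(2) = 2; χ(2) = 5. Hence (φψχ)(6) = 5.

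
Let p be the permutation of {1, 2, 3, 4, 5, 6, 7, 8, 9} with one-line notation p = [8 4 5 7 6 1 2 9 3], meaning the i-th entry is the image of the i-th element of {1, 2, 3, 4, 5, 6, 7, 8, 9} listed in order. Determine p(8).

9

8 is element number 8 of the domain, and entry number 8 of the one-line form is 9, so p(8) = 9.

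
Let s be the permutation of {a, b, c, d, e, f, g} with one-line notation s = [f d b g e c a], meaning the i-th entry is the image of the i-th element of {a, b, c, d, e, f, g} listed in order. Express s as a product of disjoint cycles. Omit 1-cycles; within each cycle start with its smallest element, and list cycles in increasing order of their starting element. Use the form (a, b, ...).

From a: a → f → c → b → d → g → a, closing the cycle (a, f, c, b, d, g).
Repeating from the next unused element and collecting all non-trivial cycles gives (a, f, c, b, d, g).

(a, f, c, b, d, g)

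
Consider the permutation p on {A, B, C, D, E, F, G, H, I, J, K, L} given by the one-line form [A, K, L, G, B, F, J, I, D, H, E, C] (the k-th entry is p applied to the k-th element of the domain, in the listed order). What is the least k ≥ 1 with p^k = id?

The disjoint-cycle form of p has cycle lengths 5, 3, 2, 1, 1.
The order of p is the least common multiple of its cycle lengths: lcm(5, 3, 2) = 30.

30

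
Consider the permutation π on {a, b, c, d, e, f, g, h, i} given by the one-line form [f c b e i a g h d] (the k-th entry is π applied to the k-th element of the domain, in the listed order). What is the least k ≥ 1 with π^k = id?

6

Writing π as disjoint cycles, the cycle lengths are 3, 2, 2, 1, 1.
The order is lcm(3, 2, 2) = 6.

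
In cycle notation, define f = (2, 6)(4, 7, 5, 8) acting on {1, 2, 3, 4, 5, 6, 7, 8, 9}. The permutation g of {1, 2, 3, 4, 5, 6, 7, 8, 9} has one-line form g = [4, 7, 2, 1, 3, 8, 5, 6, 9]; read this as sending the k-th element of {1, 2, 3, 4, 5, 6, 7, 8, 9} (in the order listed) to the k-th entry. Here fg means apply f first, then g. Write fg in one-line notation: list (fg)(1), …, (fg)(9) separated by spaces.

4 8 2 5 6 7 3 1 9

For each element, apply f then g: 1 → 1 → 4; 2 → 6 → 8; 3 → 3 → 2; 4 → 7 → 5; 5 → 8 → 6; 6 → 2 → 7; 7 → 5 → 3; 8 → 4 → 1; 9 → 9 → 9.
Collecting the images, fg = [4 8 2 5 6 7 3 1 9].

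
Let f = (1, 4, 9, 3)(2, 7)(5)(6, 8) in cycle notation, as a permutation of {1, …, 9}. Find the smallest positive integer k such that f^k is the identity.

4

The cycle type of f is (4, 2, 2, 1).
The order of f is the least common multiple of its cycle lengths: lcm(4, 2, 2) = 4.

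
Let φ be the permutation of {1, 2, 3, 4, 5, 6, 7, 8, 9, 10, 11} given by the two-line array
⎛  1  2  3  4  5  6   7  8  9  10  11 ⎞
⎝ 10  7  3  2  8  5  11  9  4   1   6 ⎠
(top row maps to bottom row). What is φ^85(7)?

Tracing 7 → 11 → … returns to 7 after 8 steps, so 7 lies in an 8-cycle (2, 7, 11, 6, 5, 8, 9, 4).
On an 8-cycle, φ^8 is the identity, so φ^85 = φ^5 there (85 ≡ 5 mod 8).
Advancing 5 steps from 7: 7 → 11 → 6 → 5 → 8 → 9.

9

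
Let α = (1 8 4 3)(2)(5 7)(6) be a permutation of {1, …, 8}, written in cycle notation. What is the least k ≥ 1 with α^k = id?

The disjoint cycles have lengths 4, 2, 1, 1.
The order of α is the least common multiple of its cycle lengths: lcm(4, 2) = 4.

4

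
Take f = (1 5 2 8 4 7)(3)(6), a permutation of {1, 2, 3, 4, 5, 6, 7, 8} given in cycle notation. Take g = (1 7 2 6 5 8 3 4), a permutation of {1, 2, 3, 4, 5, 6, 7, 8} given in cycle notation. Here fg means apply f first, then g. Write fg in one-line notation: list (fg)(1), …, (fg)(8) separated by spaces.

(fg)(x) = g(f(x)). Computing each image: g(f(1)) = g(5) = 8, g(f(2)) = g(8) = 3, g(f(3)) = g(3) = 4, g(f(4)) = g(7) = 2, g(f(5)) = g(2) = 6, g(f(6)) = g(6) = 5, g(f(7)) = g(1) = 7, g(f(8)) = g(4) = 1.
Hence fg = [8 3 4 2 6 5 7 1].

8 3 4 2 6 5 7 1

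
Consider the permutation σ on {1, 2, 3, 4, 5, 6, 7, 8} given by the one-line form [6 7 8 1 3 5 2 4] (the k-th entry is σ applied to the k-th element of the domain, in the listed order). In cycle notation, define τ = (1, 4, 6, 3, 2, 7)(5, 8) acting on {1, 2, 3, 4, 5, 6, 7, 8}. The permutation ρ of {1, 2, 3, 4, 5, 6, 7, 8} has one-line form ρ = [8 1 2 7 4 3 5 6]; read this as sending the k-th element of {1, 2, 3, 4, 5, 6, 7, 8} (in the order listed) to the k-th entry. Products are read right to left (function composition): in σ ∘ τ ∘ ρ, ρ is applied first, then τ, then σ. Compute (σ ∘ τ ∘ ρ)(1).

Chase 1: ρ(1) = 8; τ(8) = 5; σ(5) = 3. Hence (σ ∘ τ ∘ ρ)(1) = 3.

3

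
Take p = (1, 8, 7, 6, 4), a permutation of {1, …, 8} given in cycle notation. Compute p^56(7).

7 lies in the 5-cycle (1, 8, 7, 6, 4).
On a 5-cycle, p^5 is the identity, so p^56 = p^1 there (56 ≡ 1 mod 5).
Stepping 1 place around the cycle: 7 → 6.

6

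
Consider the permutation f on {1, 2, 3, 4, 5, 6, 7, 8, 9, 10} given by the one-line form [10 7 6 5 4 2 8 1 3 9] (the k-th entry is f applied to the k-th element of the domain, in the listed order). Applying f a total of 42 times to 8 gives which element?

Tracing 8 → 1 → … returns to 8 after 8 steps, so 8 lies in an 8-cycle (1 10 9 3 6 2 7 8).
On an 8-cycle, f^8 is the identity, so f^42 = f^2 there (42 ≡ 2 mod 8).
Stepping 2 places around the cycle: 8 → 1 → 10.

10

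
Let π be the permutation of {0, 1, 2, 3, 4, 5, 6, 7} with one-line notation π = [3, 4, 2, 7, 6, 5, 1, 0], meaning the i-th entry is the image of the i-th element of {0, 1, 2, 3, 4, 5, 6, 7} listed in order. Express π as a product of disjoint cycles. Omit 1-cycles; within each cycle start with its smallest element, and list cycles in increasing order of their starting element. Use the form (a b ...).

From 0: 0 → 3 → 7 → 0, closing the cycle (0 3 7).
Continuing from each remaining unvisited element yields (0 3 7)(1 4 6).

(0 3 7)(1 4 6)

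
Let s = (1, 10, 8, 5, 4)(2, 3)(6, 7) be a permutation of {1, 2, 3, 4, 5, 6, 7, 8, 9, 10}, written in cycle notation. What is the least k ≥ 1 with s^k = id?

The disjoint cycles have lengths 5, 2, 2, 1.
The order is lcm(5, 2, 2) = 10.

10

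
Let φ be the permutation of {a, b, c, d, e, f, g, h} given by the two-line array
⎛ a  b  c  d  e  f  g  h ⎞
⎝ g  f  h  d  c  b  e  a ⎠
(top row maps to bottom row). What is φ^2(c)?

a

Tracing c → h → … returns to c after 5 steps, so c lies in a 5-cycle (a g e c h).
Advancing 2 steps from c: c → h → a.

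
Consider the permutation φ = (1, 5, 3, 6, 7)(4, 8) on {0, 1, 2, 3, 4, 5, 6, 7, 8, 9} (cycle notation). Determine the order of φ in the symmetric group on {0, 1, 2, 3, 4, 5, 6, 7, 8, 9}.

10

The disjoint cycles have lengths 5, 2, 1, 1, 1.
The order is lcm(5, 2) = 10.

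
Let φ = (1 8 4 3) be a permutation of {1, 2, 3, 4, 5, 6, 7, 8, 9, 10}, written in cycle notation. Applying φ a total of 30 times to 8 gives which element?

8 lies in the 4-cycle (1 8 4 3).
Since the cycle has length 4, φ^30 acts on it the same as φ^2 (30 mod 4 = 2).
Advancing 2 steps from 8: 8 → 4 → 3.

3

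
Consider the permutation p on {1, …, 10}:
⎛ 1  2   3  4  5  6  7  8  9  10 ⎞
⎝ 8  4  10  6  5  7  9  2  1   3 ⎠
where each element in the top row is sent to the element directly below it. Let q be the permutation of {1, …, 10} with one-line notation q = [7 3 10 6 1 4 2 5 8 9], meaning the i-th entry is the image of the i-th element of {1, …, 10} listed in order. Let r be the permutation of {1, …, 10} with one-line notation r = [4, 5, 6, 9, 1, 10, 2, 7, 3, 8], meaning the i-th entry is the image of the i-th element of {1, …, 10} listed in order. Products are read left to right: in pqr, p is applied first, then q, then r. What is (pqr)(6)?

5

(pqr)(6) = r(q(p(6))). p(6) = 7, then q(7) = 2, then r(2) = 5, so the result is 5.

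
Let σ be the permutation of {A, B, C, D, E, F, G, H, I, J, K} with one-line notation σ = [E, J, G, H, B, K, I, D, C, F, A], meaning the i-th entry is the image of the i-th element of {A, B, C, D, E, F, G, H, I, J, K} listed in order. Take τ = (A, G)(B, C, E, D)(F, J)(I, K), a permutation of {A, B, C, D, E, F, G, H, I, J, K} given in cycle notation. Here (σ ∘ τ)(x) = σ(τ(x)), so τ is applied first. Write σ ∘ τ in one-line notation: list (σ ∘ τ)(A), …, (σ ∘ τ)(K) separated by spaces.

For each element, apply τ then σ: A → G → I; B → C → G; C → E → B; D → B → J; E → D → H; F → J → F; G → A → E; H → H → D; I → K → A; J → F → K; K → I → C.
So σ ∘ τ in one-line form is I G B J H F E D A K C.

I G B J H F E D A K C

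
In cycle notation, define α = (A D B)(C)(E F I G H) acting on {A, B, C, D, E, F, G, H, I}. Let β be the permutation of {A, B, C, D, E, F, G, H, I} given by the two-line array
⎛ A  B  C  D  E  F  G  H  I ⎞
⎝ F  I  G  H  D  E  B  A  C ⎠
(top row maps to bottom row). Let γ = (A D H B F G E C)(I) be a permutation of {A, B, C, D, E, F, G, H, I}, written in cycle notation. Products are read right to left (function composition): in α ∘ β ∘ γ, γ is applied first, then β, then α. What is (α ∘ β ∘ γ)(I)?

(α ∘ β ∘ γ)(I) = α(β(γ(I))). γ(I) = I, then β(I) = C, then α(C) = C, so the result is C.

C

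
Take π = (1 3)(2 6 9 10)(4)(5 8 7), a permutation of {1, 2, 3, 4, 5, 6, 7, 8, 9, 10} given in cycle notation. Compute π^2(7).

7 lies in the 3-cycle (5 8 7).
Stepping 2 places around the cycle: 7 → 5 → 8.

8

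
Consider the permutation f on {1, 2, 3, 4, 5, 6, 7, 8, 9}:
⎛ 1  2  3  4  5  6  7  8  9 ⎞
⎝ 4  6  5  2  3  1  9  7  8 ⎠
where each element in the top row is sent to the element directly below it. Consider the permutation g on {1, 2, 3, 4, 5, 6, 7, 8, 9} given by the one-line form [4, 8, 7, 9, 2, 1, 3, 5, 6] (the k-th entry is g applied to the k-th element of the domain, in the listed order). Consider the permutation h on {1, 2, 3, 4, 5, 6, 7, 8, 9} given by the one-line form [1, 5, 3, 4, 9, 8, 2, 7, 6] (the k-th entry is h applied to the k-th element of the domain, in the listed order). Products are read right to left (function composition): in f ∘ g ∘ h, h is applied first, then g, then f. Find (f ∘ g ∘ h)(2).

6

(f ∘ g ∘ h)(2) = f(g(h(2))). h(2) = 5, then g(5) = 2, then f(2) = 6, so the result is 6.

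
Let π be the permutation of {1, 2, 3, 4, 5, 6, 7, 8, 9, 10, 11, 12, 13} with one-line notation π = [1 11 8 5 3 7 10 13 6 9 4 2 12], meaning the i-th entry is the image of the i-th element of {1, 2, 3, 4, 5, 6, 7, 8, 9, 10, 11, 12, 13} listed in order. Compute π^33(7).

10

Tracing 7 → 10 → … returns to 7 after 4 steps, so 7 lies in a 4-cycle (6, 7, 10, 9).
Since the cycle has length 4, π^33 acts on it the same as π^1 (33 mod 4 = 1).
Advancing 1 step from 7: 7 → 10.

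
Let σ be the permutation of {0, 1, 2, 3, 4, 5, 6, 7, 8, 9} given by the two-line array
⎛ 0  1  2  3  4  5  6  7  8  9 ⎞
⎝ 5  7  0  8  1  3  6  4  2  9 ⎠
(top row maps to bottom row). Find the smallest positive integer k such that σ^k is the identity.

15

The disjoint-cycle form of σ has cycle lengths 5, 3, 1, 1.
Since disjoint cycles commute, ord(σ) = lcm(5, 3) = 15.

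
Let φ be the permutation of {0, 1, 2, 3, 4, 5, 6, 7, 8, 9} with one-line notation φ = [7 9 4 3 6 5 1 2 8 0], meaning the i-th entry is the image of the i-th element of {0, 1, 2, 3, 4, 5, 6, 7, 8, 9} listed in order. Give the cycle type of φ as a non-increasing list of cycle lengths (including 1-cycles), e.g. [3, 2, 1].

The disjoint cycles are (0, 7, 2, 4, 6, 1, 9)(3)(5)(8), with lengths 7, 1, 1, 1 in non-increasing order.

[7, 1, 1, 1]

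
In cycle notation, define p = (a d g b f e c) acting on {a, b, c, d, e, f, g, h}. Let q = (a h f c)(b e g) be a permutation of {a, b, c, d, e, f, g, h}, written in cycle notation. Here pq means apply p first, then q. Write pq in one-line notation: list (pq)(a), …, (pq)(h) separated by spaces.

d c h b a g e f

(pq)(x) = q(p(x)). Computing each image: q(p(a)) = q(d) = d, q(p(b)) = q(f) = c, q(p(c)) = q(a) = h, q(p(d)) = q(g) = b, q(p(e)) = q(c) = a, q(p(f)) = q(e) = g, q(p(g)) = q(b) = e, q(p(h)) = q(h) = f.
Hence pq = [d c h b a g e f].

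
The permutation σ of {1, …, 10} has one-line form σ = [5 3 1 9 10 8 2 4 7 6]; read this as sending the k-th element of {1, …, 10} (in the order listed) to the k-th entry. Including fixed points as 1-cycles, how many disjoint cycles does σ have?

1

The cycle decomposition is (1 5 10 6 8 4 9 7 2 3), which has 1 cycle (counting 1-cycles).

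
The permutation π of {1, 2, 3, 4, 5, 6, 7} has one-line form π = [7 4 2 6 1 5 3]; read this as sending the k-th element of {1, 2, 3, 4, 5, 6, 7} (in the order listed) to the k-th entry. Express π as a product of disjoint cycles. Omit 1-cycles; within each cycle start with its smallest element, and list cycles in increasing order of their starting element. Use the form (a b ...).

Iterating π from 1 gives 1 → 7 → 3 → 2 → 4 → 6 → 5 → 1; that is the 7-cycle (1 7 3 2 4 6 5).
Continuing from each remaining unvisited element yields (1 7 3 2 4 6 5).

(1 7 3 2 4 6 5)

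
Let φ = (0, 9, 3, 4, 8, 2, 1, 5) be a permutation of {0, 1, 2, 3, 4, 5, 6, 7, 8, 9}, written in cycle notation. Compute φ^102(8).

8 lies in the 8-cycle (0, 9, 3, 4, 8, 2, 1, 5).
Since the cycle has length 8, φ^102 acts on it the same as φ^6 (102 mod 8 = 6).
Advancing 6 steps from 8: 8 → 2 → 1 → 5 → 0 → 9 → 3.

3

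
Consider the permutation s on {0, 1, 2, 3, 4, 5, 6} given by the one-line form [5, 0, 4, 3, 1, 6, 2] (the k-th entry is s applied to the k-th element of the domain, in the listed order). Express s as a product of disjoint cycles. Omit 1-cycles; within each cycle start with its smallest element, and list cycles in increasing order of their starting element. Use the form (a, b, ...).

(0, 5, 6, 2, 4, 1)

Iterating s from 0 gives 0 → 5 → 6 → 2 → 4 → 1 → 0; that is the 6-cycle (0, 5, 6, 2, 4, 1).
Repeating from the next unused element and collecting all non-trivial cycles gives (0, 5, 6, 2, 4, 1).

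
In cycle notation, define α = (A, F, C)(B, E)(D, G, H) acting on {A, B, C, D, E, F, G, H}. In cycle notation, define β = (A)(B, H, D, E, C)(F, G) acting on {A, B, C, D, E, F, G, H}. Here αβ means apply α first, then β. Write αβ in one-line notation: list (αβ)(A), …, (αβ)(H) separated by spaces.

G C A F H B D E

Chase each element through α then β: A → F → G; B → E → C; C → A → A; D → G → F; E → B → H; F → C → B; G → H → D; H → D → E.
Collecting the images, αβ = [G C A F H B D E].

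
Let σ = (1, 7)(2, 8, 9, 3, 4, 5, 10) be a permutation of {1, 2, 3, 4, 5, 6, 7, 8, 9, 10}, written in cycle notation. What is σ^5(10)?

4

10 lies in the 7-cycle (2, 8, 9, 3, 4, 5, 10).
Advancing 5 steps from 10: 10 → 2 → 8 → 9 → 3 → 4.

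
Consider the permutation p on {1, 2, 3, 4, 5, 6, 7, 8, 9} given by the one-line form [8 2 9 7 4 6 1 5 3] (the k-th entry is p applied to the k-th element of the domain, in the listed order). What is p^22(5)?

7

Tracing 5 → 4 → … returns to 5 after 5 steps, so 5 lies in a 5-cycle (1 8 5 4 7).
On a 5-cycle, p^5 is the identity, so p^22 = p^2 there (22 ≡ 2 mod 5).
Advancing 2 steps from 5: 5 → 4 → 7.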